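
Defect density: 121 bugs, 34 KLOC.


Defect density = defects / KLOC
Defect density = 121 / 34
Defect density = 3.559 defects/KLOC

3.559 defects/KLOC


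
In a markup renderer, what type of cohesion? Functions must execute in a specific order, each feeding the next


Reasoning: Output of one is input to next
Type: Sequential cohesion

Sequential cohesion


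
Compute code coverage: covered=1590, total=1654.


Coverage = covered / total * 100
Coverage = 1590 / 1654 * 100
Coverage = 96.13%

96.13%


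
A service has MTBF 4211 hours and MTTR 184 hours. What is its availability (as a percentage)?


Availability = MTBF / (MTBF + MTTR)
Availability = 4211 / (4211 + 184)
Availability = 4211 / 4395
Availability = 95.8134%

95.8134%


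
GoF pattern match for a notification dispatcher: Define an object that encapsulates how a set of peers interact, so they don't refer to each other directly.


This matches the Mediator pattern

Mediator


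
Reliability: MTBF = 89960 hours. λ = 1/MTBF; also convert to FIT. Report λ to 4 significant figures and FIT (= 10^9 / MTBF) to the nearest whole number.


Formula: λ = 1 / MTBF; FIT = λ × 1e9 = 1e9 / MTBF
λ = 1 / 89960 ≈ 1.112e-05 failures/hour
FIT = 1e9 / 89960 ≈ 11116 failures per 1e9 hours (nearest whole number)

λ = 1.112e-05 /h, FIT = 11116


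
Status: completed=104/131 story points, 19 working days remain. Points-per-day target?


Formula: Required rate = Remaining points / Days left
Remaining = 131 - 104 = 27 points
Required rate = 27 / 19 = 1.42 points/day

1.42 points/day


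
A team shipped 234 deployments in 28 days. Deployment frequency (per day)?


Formula: deployments per day = releases / days
= 234 / 28
= 8.357 deploys/day
(equivalently, 58.5 deploys/week)

8.357 deploys/day


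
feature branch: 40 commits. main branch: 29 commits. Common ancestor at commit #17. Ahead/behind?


Common ancestor: commit #17
feature commits after divergence: 40 - 17 = 23
main commits after divergence: 29 - 17 = 12
feature is 23 commits ahead of main
main is 12 commits ahead of feature

feature ahead: 23, main ahead: 12


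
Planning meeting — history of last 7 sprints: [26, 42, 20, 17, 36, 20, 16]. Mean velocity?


Formula: Avg velocity = Total points / Number of sprints
Points: [26, 42, 20, 17, 36, 20, 16]
Sum = 26 + 42 + 20 + 17 + 36 + 20 + 16 = 177
Avg velocity = 177 / 7 = 25.29 points/sprint

25.29 points/sprint


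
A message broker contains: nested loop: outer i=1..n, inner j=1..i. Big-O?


Reasoning: triangle: n(n+1)/2 ~ n^2/2
Complexity: O(n^2)

O(n^2)


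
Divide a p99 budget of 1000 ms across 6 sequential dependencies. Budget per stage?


Formula: per_stage = total_budget / stages
per_stage = 1000 / 6
per_stage = 166.67 ms

166.67 ms


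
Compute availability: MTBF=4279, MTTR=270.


Availability = MTBF / (MTBF + MTTR)
Availability = 4279 / (4279 + 270)
Availability = 4279 / 4549
Availability = 94.0646%

94.0646%


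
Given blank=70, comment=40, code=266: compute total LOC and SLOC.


Total LOC = blank + comment + code
Total LOC = 70 + 40 + 266 = 376
SLOC (source only) = code = 266

Total LOC: 376, SLOC: 266


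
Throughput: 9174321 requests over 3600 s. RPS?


Formula: throughput = requests / seconds
throughput = 9174321 / 3600
throughput = 2548.42 requests/second

2548.42 requests/second


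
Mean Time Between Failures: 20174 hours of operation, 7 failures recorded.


Formula: MTBF = Total operating time / Number of failures
MTBF = 20174 / 7
MTBF = 2882.0 hours

2882.0 hours


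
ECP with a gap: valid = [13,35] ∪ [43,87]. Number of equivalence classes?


Valid ranges: [13,35] and [43,87]
Class 1: x < 13 — invalid
Class 2: 13 ≤ x ≤ 35 — valid
Class 3: 35 < x < 43 — invalid (gap between ranges)
Class 4: 43 ≤ x ≤ 87 — valid
Class 5: x > 87 — invalid
Total equivalence classes: 5

5 equivalence classes


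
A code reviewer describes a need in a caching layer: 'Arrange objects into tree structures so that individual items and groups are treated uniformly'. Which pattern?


This matches the Composite pattern

Composite


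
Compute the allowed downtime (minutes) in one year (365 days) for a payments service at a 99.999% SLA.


Formula: allowed downtime = period * (100 - SLA) / 100
Period (year (365 days)) = 525600 minutes
Unavailability fraction = (100 - 99.999) / 100
Allowed downtime = 525600 * (100 - 99.999) / 100
Allowed downtime = 5.256 minutes

5.256 minutes


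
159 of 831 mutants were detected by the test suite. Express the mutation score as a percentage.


Mutation score = killed / total * 100
Mutation score = 159 / 831 * 100
Mutation score = 19.13%

19.13%


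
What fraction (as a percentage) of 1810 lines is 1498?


Coverage = covered / total * 100
Coverage = 1498 / 1810 * 100
Coverage = 82.76%

82.76%


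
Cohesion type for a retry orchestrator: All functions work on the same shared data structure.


Reasoning: Functions share data
Type: Communicational cohesion

Communicational cohesion


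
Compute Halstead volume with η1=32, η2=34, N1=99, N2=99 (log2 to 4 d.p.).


Formula: V = N * log2(η), where N = N1 + N2 and η = η1 + η2
η = 32 + 34 = 66
N = 99 + 99 = 198
log2(66) ≈ 6.0444
V = 198 * 6.0444 = 1196.79

1196.79


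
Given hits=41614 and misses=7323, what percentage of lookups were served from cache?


Formula: hit rate = hits / (hits + misses) * 100
hit rate = 41614 / (41614 + 7323) * 100
hit rate = 41614 / 48937 * 100
hit rate = 85.04%

85.04%


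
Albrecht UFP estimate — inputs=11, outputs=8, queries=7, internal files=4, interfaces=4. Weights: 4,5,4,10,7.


UFP = EI*4 + EO*5 + EQ*4 + ILF*10 + EIF*7
UFP = 11*4 + 8*5 + 7*4 + 4*10 + 4*7
UFP = 44 + 40 + 28 + 40 + 28
UFP = 180

180


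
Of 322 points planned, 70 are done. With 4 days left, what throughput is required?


Formula: Required rate = Remaining points / Days left
Remaining = 322 - 70 = 252 points
Required rate = 252 / 4 = 63.0 points/day

63.0 points/day


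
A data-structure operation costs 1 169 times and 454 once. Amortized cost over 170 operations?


Formula: Amortized cost = Total cost / Operations
Total cost = (169 * 1) + (1 * 454)
Total cost = 169 + 454 = 623
Amortized = 623 / 170 = 3.6647

3.6647


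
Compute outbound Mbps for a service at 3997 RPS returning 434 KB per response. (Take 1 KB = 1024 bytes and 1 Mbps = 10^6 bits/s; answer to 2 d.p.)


Formula: Mbps = payload_bytes * RPS * 8 / 1e6
Payload per request = 434 KB = 434 * 1024 = 444416 bytes
Total bytes/sec = 444416 * 3997 = 1776330752
Total bits/sec = 1776330752 * 8 = 14210646016
Mbps = 14210646016 / 1e6 = 14210.65

14210.65 Mbps


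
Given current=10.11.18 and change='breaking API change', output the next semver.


Current: 10.11.18
Change category: 'breaking API change' → major bump
SemVer rule: major bump → increment MAJOR, reset MINOR and PATCH to 0
New: 11.0.0

11.0.0


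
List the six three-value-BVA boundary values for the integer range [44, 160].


Range: [44, 160]
Boundaries: just below min, min, min+1, max-1, max, just above max
Values: [43, 44, 45, 159, 160, 161]

[43, 44, 45, 159, 160, 161]


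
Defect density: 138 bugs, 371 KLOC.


Defect density = defects / KLOC
Defect density = 138 / 371
Defect density = 0.372 defects/KLOC

0.372 defects/KLOC


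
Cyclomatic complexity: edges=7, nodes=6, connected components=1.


Formula: V(G) = E - N + 2P
V(G) = 7 - 6 + 2*1
V(G) = 1 + 2
V(G) = 3

3


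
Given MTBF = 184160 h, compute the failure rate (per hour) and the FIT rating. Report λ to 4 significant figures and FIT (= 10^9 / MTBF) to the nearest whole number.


Formula: λ = 1 / MTBF; FIT = λ × 1e9 = 1e9 / MTBF
λ = 1 / 184160 ≈ 5.430e-06 failures/hour
FIT = 1e9 / 184160 ≈ 5430 failures per 1e9 hours (nearest whole number)

λ = 5.430e-06 /h, FIT = 5430


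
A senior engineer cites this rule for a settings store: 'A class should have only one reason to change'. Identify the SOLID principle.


This describes the Single Responsibility Principle (SRP)

Single Responsibility Principle (SRP)


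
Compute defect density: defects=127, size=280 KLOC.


Defect density = defects / KLOC
Defect density = 127 / 280
Defect density = 0.454 defects/KLOC

0.454 defects/KLOC


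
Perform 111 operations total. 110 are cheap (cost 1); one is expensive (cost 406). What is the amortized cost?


Formula: Amortized cost = Total cost / Operations
Total cost = (110 * 1) + (1 * 406)
Total cost = 110 + 406 = 516
Amortized = 516 / 111 = 4.6486

4.6486


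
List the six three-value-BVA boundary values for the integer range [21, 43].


Range: [21, 43]
Boundaries: just below min, min, min+1, max-1, max, just above max
Values: [20, 21, 22, 42, 43, 44]

[20, 21, 22, 42, 43, 44]


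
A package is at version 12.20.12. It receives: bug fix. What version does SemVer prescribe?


Current: 12.20.12
Change category: 'bug fix' → patch bump
SemVer rule: patch bump → increment PATCH (MAJOR and MINOR unchanged)
New: 12.20.13

12.20.13


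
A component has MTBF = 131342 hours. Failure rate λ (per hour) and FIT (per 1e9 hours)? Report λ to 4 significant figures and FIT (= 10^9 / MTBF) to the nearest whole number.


Formula: λ = 1 / MTBF; FIT = λ × 1e9 = 1e9 / MTBF
λ = 1 / 131342 ≈ 7.614e-06 failures/hour
FIT = 1e9 / 131342 ≈ 7614 failures per 1e9 hours (nearest whole number)

λ = 7.614e-06 /h, FIT = 7614


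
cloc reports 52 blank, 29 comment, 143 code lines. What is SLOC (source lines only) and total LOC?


Total LOC = blank + comment + code
Total LOC = 52 + 29 + 143 = 224
SLOC (source only) = code = 143

Total LOC: 224, SLOC: 143


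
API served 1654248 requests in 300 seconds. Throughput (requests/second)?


Formula: throughput = requests / seconds
throughput = 1654248 / 300
throughput = 5514.16 requests/second

5514.16 requests/second


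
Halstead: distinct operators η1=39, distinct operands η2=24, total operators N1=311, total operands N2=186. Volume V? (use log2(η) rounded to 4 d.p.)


Formula: V = N * log2(η), where N = N1 + N2 and η = η1 + η2
η = 39 + 24 = 63
N = 311 + 186 = 497
log2(63) ≈ 5.9773
V = 497 * 5.9773 = 2970.72

2970.72


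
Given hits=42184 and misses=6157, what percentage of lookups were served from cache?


Formula: hit rate = hits / (hits + misses) * 100
hit rate = 42184 / (42184 + 6157) * 100
hit rate = 42184 / 48341 * 100
hit rate = 87.26%

87.26%


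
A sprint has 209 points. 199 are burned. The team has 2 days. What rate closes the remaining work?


Formula: Required rate = Remaining points / Days left
Remaining = 209 - 199 = 10 points
Required rate = 10 / 2 = 5.0 points/day

5.0 points/day


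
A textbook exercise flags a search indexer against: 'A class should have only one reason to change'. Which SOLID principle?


This describes the Single Responsibility Principle (SRP)

Single Responsibility Principle (SRP)


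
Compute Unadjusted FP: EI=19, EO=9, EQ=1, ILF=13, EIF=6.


UFP = EI*4 + EO*5 + EQ*4 + ILF*10 + EIF*7
UFP = 19*4 + 9*5 + 1*4 + 13*10 + 6*7
UFP = 76 + 45 + 4 + 130 + 42
UFP = 297

297


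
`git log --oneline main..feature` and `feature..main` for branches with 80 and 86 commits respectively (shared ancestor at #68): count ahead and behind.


Common ancestor: commit #68
feature commits after divergence: 80 - 68 = 12
main commits after divergence: 86 - 68 = 18
feature is 12 commits ahead of main
main is 18 commits ahead of feature

feature ahead: 12, main ahead: 18


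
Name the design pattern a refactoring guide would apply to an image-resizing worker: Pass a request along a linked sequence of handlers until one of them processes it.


This matches the Chain of Responsibility pattern

Chain of Responsibility


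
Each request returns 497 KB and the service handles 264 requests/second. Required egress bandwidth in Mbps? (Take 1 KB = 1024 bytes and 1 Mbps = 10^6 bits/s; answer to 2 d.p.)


Formula: Mbps = payload_bytes * RPS * 8 / 1e6
Payload per request = 497 KB = 497 * 1024 = 508928 bytes
Total bytes/sec = 508928 * 264 = 134356992
Total bits/sec = 134356992 * 8 = 1074855936
Mbps = 1074855936 / 1e6 = 1074.86

1074.86 Mbps


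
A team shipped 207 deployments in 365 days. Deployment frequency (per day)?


Formula: deployments per day = releases / days
= 207 / 365
= 0.567 deploys/day
(equivalently, 3.97 deploys/week)

0.567 deploys/day


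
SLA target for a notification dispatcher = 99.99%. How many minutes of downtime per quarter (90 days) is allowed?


Formula: allowed downtime = period * (100 - SLA) / 100
Period (quarter (90 days)) = 129600 minutes
Unavailability fraction = (100 - 99.99) / 100
Allowed downtime = 129600 * (100 - 99.99) / 100
Allowed downtime = 12.96 minutes

12.96 minutes


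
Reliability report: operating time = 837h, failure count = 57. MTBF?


Formula: MTBF = Total operating time / Number of failures
MTBF = 837 / 57
MTBF = 14.68 hours

14.68 hours


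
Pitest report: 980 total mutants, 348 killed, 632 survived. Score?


Mutation score = killed / total * 100
Mutation score = 348 / 980 * 100
Mutation score = 35.51%

35.51%


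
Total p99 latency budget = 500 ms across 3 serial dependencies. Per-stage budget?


Formula: per_stage = total_budget / stages
per_stage = 500 / 3
per_stage = 166.67 ms

166.67 ms


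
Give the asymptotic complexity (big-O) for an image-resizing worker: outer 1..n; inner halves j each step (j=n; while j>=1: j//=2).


Reasoning: n times log n
Complexity: O(n log n)

O(n log n)


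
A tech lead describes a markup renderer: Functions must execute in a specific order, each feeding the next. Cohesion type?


Reasoning: Output of one is input to next
Type: Sequential cohesion

Sequential cohesion


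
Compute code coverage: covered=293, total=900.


Coverage = covered / total * 100
Coverage = 293 / 900 * 100
Coverage = 32.56%

32.56%


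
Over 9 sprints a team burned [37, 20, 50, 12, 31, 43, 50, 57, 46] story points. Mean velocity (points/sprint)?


Formula: Avg velocity = Total points / Number of sprints
Points: [37, 20, 50, 12, 31, 43, 50, 57, 46]
Sum = 37 + 20 + 50 + 12 + 31 + 43 + 50 + 57 + 46 = 346
Avg velocity = 346 / 9 = 38.44 points/sprint

38.44 points/sprint


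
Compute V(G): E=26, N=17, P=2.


Formula: V(G) = E - N + 2P
V(G) = 26 - 17 + 2*2
V(G) = 9 + 4
V(G) = 13

13


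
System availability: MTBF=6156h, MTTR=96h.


Availability = MTBF / (MTBF + MTTR)
Availability = 6156 / (6156 + 96)
Availability = 6156 / 6252
Availability = 98.4645%

98.4645%


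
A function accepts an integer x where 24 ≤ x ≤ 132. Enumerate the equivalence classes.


Valid range: [24, 132]
Class 1: x < 24 — invalid
Class 2: 24 ≤ x ≤ 132 — valid
Class 3: x > 132 — invalid
Total equivalence classes: 3

3 equivalence classes


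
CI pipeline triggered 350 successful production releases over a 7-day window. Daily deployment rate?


Formula: deployments per day = releases / days
= 350 / 7
= 50.0 deploys/day
(equivalently, 350.0 deploys/week)

50.0 deploys/day


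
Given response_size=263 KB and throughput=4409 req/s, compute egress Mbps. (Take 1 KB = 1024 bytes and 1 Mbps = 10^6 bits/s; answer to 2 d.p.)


Formula: Mbps = payload_bytes * RPS * 8 / 1e6
Payload per request = 263 KB = 263 * 1024 = 269312 bytes
Total bytes/sec = 269312 * 4409 = 1187396608
Total bits/sec = 1187396608 * 8 = 9499172864
Mbps = 9499172864 / 1e6 = 9499.17

9499.17 Mbps


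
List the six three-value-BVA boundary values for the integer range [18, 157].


Range: [18, 157]
Boundaries: just below min, min, min+1, max-1, max, just above max
Values: [17, 18, 19, 156, 157, 158]

[17, 18, 19, 156, 157, 158]


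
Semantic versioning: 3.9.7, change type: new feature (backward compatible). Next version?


Current: 3.9.7
Change category: 'new feature (backward compatible)' → minor bump
SemVer rule: minor bump → increment MINOR, reset PATCH to 0 (MAJOR unchanged)
New: 3.10.0

3.10.0


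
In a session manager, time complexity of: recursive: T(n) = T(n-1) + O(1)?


Reasoning: linear recursion with constant work per frame
Complexity: O(n)

O(n)


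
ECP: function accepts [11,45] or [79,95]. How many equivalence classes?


Valid ranges: [11,45] and [79,95]
Class 1: x < 11 — invalid
Class 2: 11 ≤ x ≤ 45 — valid
Class 3: 45 < x < 79 — invalid (gap between ranges)
Class 4: 79 ≤ x ≤ 95 — valid
Class 5: x > 95 — invalid
Total equivalence classes: 5

5 equivalence classes


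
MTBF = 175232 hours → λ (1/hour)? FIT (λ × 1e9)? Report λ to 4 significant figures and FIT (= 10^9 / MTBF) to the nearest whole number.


Formula: λ = 1 / MTBF; FIT = λ × 1e9 = 1e9 / MTBF
λ = 1 / 175232 ≈ 5.707e-06 failures/hour
FIT = 1e9 / 175232 ≈ 5707 failures per 1e9 hours (nearest whole number)

λ = 5.707e-06 /h, FIT = 5707


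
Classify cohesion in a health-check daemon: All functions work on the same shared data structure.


Reasoning: Functions share data
Type: Communicational cohesion

Communicational cohesion


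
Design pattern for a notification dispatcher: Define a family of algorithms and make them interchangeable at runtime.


This matches the Strategy pattern

Strategy


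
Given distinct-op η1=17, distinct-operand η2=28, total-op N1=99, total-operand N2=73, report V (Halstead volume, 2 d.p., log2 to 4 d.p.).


Formula: V = N * log2(η), where N = N1 + N2 and η = η1 + η2
η = 17 + 28 = 45
N = 99 + 73 = 172
log2(45) ≈ 5.4919
V = 172 * 5.4919 = 944.61

944.61


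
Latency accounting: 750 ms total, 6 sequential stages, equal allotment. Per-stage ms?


Formula: per_stage = total_budget / stages
per_stage = 750 / 6
per_stage = 125.0 ms

125.0 ms


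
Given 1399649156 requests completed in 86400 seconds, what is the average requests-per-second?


Formula: throughput = requests / seconds
throughput = 1399649156 / 86400
throughput = 16199.64 requests/second

16199.64 requests/second


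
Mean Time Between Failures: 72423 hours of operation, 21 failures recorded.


Formula: MTBF = Total operating time / Number of failures
MTBF = 72423 / 21
MTBF = 3448.71 hours

3448.71 hours


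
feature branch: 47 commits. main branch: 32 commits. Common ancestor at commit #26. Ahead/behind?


Common ancestor: commit #26
feature commits after divergence: 47 - 26 = 21
main commits after divergence: 32 - 26 = 6
feature is 21 commits ahead of main
main is 6 commits ahead of feature

feature ahead: 21, main ahead: 6


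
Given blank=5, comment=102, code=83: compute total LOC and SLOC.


Total LOC = blank + comment + code
Total LOC = 5 + 102 + 83 = 190
SLOC (source only) = code = 83

Total LOC: 190, SLOC: 83


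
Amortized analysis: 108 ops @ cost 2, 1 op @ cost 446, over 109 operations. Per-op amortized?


Formula: Amortized cost = Total cost / Operations
Total cost = (108 * 2) + (1 * 446)
Total cost = 216 + 446 = 662
Amortized = 662 / 109 = 6.0734

6.0734


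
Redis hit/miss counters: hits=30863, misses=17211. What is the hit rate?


Formula: hit rate = hits / (hits + misses) * 100
hit rate = 30863 / (30863 + 17211) * 100
hit rate = 30863 / 48074 * 100
hit rate = 64.2%

64.2%


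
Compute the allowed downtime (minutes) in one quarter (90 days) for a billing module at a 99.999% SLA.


Formula: allowed downtime = period * (100 - SLA) / 100
Period (quarter (90 days)) = 129600 minutes
Unavailability fraction = (100 - 99.999) / 100
Allowed downtime = 129600 * (100 - 99.999) / 100
Allowed downtime = 1.296 minutes

1.296 minutes


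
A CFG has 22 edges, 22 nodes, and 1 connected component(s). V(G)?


Formula: V(G) = E - N + 2P
V(G) = 22 - 22 + 2*1
V(G) = 0 + 2
V(G) = 2

2


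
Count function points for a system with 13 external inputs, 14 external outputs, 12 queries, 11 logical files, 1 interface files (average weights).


UFP = EI*4 + EO*5 + EQ*4 + ILF*10 + EIF*7
UFP = 13*4 + 14*5 + 12*4 + 11*10 + 1*7
UFP = 52 + 70 + 48 + 110 + 7
UFP = 287

287


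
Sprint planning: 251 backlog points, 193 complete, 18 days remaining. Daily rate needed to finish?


Formula: Required rate = Remaining points / Days left
Remaining = 251 - 193 = 58 points
Required rate = 58 / 18 = 3.22 points/day

3.22 points/day


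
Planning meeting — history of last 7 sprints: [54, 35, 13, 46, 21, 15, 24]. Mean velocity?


Formula: Avg velocity = Total points / Number of sprints
Points: [54, 35, 13, 46, 21, 15, 24]
Sum = 54 + 35 + 13 + 46 + 21 + 15 + 24 = 208
Avg velocity = 208 / 7 = 29.71 points/sprint

29.71 points/sprint


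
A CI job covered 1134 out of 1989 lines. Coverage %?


Coverage = covered / total * 100
Coverage = 1134 / 1989 * 100
Coverage = 57.01%

57.01%


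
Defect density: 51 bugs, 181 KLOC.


Defect density = defects / KLOC
Defect density = 51 / 181
Defect density = 0.282 defects/KLOC

0.282 defects/KLOC


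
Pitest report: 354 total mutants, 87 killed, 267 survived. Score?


Mutation score = killed / total * 100
Mutation score = 87 / 354 * 100
Mutation score = 24.58%

24.58%


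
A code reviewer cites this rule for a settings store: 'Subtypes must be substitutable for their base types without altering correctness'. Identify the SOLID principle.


This describes the Liskov Substitution Principle (LSP)

Liskov Substitution Principle (LSP)


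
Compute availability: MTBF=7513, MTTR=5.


Availability = MTBF / (MTBF + MTTR)
Availability = 7513 / (7513 + 5)
Availability = 7513 / 7518
Availability = 99.9335%

99.9335%


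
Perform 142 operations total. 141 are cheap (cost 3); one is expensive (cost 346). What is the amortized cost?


Formula: Amortized cost = Total cost / Operations
Total cost = (141 * 3) + (1 * 346)
Total cost = 423 + 346 = 769
Amortized = 769 / 142 = 5.4155

5.4155


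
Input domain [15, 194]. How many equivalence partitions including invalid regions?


Valid range: [15, 194]
Class 1: x < 15 — invalid
Class 2: 15 ≤ x ≤ 194 — valid
Class 3: x > 194 — invalid
Total equivalence classes: 3

3 equivalence classes


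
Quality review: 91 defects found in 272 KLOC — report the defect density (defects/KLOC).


Defect density = defects / KLOC
Defect density = 91 / 272
Defect density = 0.335 defects/KLOC

0.335 defects/KLOC


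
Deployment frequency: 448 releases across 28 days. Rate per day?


Formula: deployments per day = releases / days
= 448 / 28
= 16.0 deploys/day
(equivalently, 112.0 deploys/week)

16.0 deploys/day


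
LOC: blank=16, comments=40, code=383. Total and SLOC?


Total LOC = blank + comment + code
Total LOC = 16 + 40 + 383 = 439
SLOC (source only) = code = 383

Total LOC: 439, SLOC: 383


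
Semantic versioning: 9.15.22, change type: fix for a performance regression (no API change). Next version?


Current: 9.15.22
Change category: 'fix for a performance regression (no API change)' → patch bump
SemVer rule: patch bump → increment PATCH (MAJOR and MINOR unchanged)
New: 9.15.23

9.15.23


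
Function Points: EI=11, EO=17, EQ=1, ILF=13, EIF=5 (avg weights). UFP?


UFP = EI*4 + EO*5 + EQ*4 + ILF*10 + EIF*7
UFP = 11*4 + 17*5 + 1*4 + 13*10 + 5*7
UFP = 44 + 85 + 4 + 130 + 35
UFP = 298

298


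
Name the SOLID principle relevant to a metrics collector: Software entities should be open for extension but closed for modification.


This describes the Open/Closed Principle (OCP)

Open/Closed Principle (OCP)


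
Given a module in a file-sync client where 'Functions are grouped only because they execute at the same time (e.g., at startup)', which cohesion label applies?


Reasoning: Related by timing only
Type: Temporal cohesion

Temporal cohesion


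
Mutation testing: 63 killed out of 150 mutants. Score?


Mutation score = killed / total * 100
Mutation score = 63 / 150 * 100
Mutation score = 42.0%

42.0%


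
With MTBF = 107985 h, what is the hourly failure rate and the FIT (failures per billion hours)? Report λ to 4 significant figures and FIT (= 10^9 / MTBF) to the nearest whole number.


Formula: λ = 1 / MTBF; FIT = λ × 1e9 = 1e9 / MTBF
λ = 1 / 107985 ≈ 9.261e-06 failures/hour
FIT = 1e9 / 107985 ≈ 9261 failures per 1e9 hours (nearest whole number)

λ = 9.261e-06 /h, FIT = 9261


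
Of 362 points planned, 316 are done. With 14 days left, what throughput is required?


Formula: Required rate = Remaining points / Days left
Remaining = 362 - 316 = 46 points
Required rate = 46 / 14 = 3.29 points/day

3.29 points/day


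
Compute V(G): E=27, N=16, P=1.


Formula: V(G) = E - N + 2P
V(G) = 27 - 16 + 2*1
V(G) = 11 + 2
V(G) = 13

13


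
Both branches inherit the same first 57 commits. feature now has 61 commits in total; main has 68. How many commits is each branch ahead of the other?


Common ancestor: commit #57
feature commits after divergence: 61 - 57 = 4
main commits after divergence: 68 - 57 = 11
feature is 4 commits ahead of main
main is 11 commits ahead of feature

feature ahead: 4, main ahead: 11


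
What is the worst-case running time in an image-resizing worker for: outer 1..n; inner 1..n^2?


Reasoning: n times n^2
Complexity: O(n^3)

O(n^3)


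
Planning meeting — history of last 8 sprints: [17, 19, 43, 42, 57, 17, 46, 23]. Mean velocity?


Formula: Avg velocity = Total points / Number of sprints
Points: [17, 19, 43, 42, 57, 17, 46, 23]
Sum = 17 + 19 + 43 + 42 + 57 + 17 + 46 + 23 = 264
Avg velocity = 264 / 8 = 33.0 points/sprint

33.0 points/sprint


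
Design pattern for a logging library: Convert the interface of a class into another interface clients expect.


This matches the Adapter pattern

Adapter


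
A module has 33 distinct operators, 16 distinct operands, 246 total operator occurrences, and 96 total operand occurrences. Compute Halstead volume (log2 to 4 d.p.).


Formula: V = N * log2(η), where N = N1 + N2 and η = η1 + η2
η = 33 + 16 = 49
N = 246 + 96 = 342
log2(49) ≈ 5.6147
V = 342 * 5.6147 = 1920.23

1920.23


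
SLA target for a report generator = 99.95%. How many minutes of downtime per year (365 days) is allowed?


Formula: allowed downtime = period * (100 - SLA) / 100
Period (year (365 days)) = 525600 minutes
Unavailability fraction = (100 - 99.95) / 100
Allowed downtime = 525600 * (100 - 99.95) / 100
Allowed downtime = 262.8 minutes

262.8 minutes


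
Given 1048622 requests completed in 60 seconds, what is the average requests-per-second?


Formula: throughput = requests / seconds
throughput = 1048622 / 60
throughput = 17477.03 requests/second

17477.03 requests/second


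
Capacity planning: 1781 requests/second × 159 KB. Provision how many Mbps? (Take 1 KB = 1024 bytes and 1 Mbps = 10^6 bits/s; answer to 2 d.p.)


Formula: Mbps = payload_bytes * RPS * 8 / 1e6
Payload per request = 159 KB = 159 * 1024 = 162816 bytes
Total bytes/sec = 162816 * 1781 = 289975296
Total bits/sec = 289975296 * 8 = 2319802368
Mbps = 2319802368 / 1e6 = 2319.8

2319.8 Mbps


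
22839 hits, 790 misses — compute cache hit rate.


Formula: hit rate = hits / (hits + misses) * 100
hit rate = 22839 / (22839 + 790) * 100
hit rate = 22839 / 23629 * 100
hit rate = 96.66%

96.66%


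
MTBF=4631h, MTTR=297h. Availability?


Availability = MTBF / (MTBF + MTTR)
Availability = 4631 / (4631 + 297)
Availability = 4631 / 4928
Availability = 93.9732%

93.9732%


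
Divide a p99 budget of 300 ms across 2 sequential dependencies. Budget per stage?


Formula: per_stage = total_budget / stages
per_stage = 300 / 2
per_stage = 150.0 ms

150.0 ms


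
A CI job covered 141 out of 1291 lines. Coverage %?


Coverage = covered / total * 100
Coverage = 141 / 1291 * 100
Coverage = 10.92%

10.92%


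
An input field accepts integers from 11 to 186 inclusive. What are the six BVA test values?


Range: [11, 186]
Boundaries: just below min, min, min+1, max-1, max, just above max
Values: [10, 11, 12, 185, 186, 187]

[10, 11, 12, 185, 186, 187]


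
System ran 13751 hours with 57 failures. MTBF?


Formula: MTBF = Total operating time / Number of failures
MTBF = 13751 / 57
MTBF = 241.25 hours

241.25 hours


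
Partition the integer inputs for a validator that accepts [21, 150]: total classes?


Valid range: [21, 150]
Class 1: x < 21 — invalid
Class 2: 21 ≤ x ≤ 150 — valid
Class 3: x > 150 — invalid
Total equivalence classes: 3

3 equivalence classes


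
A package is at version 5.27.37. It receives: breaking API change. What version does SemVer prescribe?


Current: 5.27.37
Change category: 'breaking API change' → major bump
SemVer rule: major bump → increment MAJOR, reset MINOR and PATCH to 0
New: 6.0.0

6.0.0


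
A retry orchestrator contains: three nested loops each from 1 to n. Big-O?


Reasoning: three levels of nesting over n
Complexity: O(n^3)

O(n^3)


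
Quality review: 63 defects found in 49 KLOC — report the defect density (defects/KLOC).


Defect density = defects / KLOC
Defect density = 63 / 49
Defect density = 1.286 defects/KLOC

1.286 defects/KLOC


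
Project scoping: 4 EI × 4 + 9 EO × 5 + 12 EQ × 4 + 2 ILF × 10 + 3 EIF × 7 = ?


UFP = EI*4 + EO*5 + EQ*4 + ILF*10 + EIF*7
UFP = 4*4 + 9*5 + 12*4 + 2*10 + 3*7
UFP = 16 + 45 + 48 + 20 + 21
UFP = 150

150


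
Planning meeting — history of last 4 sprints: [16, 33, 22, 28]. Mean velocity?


Formula: Avg velocity = Total points / Number of sprints
Points: [16, 33, 22, 28]
Sum = 16 + 33 + 22 + 28 = 99
Avg velocity = 99 / 4 = 24.75 points/sprint

24.75 points/sprint


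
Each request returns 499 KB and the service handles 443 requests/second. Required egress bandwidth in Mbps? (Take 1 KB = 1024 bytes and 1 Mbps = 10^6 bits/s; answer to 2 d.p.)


Formula: Mbps = payload_bytes * RPS * 8 / 1e6
Payload per request = 499 KB = 499 * 1024 = 510976 bytes
Total bytes/sec = 510976 * 443 = 226362368
Total bits/sec = 226362368 * 8 = 1810898944
Mbps = 1810898944 / 1e6 = 1810.9

1810.9 Mbps


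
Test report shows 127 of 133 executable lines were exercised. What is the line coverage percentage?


Coverage = covered / total * 100
Coverage = 127 / 133 * 100
Coverage = 95.49%

95.49%


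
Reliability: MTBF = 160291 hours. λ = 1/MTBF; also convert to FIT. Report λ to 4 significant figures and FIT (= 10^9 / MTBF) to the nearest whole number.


Formula: λ = 1 / MTBF; FIT = λ × 1e9 = 1e9 / MTBF
λ = 1 / 160291 ≈ 6.239e-06 failures/hour
FIT = 1e9 / 160291 ≈ 6239 failures per 1e9 hours (nearest whole number)

λ = 6.239e-06 /h, FIT = 6239


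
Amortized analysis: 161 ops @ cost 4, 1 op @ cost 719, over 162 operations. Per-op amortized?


Formula: Amortized cost = Total cost / Operations
Total cost = (161 * 4) + (1 * 719)
Total cost = 644 + 719 = 1363
Amortized = 1363 / 162 = 8.4136

8.4136


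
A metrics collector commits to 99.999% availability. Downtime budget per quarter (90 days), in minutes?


Formula: allowed downtime = period * (100 - SLA) / 100
Period (quarter (90 days)) = 129600 minutes
Unavailability fraction = (100 - 99.999) / 100
Allowed downtime = 129600 * (100 - 99.999) / 100
Allowed downtime = 1.296 minutes

1.296 minutes


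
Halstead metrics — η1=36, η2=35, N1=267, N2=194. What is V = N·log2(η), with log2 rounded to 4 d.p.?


Formula: V = N * log2(η), where N = N1 + N2 and η = η1 + η2
η = 36 + 35 = 71
N = 267 + 194 = 461
log2(71) ≈ 6.1497
V = 461 * 6.1497 = 2835.01

2835.01


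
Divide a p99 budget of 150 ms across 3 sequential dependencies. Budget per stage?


Formula: per_stage = total_budget / stages
per_stage = 150 / 3
per_stage = 50.0 ms

50.0 ms


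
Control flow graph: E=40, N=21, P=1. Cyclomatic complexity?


Formula: V(G) = E - N + 2P
V(G) = 40 - 21 + 2*1
V(G) = 19 + 2
V(G) = 21

21


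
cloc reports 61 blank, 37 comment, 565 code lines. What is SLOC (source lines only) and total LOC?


Total LOC = blank + comment + code
Total LOC = 61 + 37 + 565 = 663
SLOC (source only) = code = 565

Total LOC: 663, SLOC: 565


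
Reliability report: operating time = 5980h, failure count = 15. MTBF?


Formula: MTBF = Total operating time / Number of failures
MTBF = 5980 / 15
MTBF = 398.67 hours

398.67 hours


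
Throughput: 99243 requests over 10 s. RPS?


Formula: throughput = requests / seconds
throughput = 99243 / 10
throughput = 9924.3 requests/second

9924.3 requests/second


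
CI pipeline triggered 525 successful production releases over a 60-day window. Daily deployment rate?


Formula: deployments per day = releases / days
= 525 / 60
= 8.75 deploys/day
(equivalently, 61.25 deploys/week)

8.75 deploys/day


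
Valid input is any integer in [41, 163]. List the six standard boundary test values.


Range: [41, 163]
Boundaries: just below min, min, min+1, max-1, max, just above max
Values: [40, 41, 42, 162, 163, 164]

[40, 41, 42, 162, 163, 164]


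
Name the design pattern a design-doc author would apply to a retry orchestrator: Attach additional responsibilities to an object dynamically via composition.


This matches the Decorator pattern

Decorator


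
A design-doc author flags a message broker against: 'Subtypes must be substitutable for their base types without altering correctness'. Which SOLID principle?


This describes the Liskov Substitution Principle (LSP)

Liskov Substitution Principle (LSP)


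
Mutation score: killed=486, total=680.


Mutation score = killed / total * 100
Mutation score = 486 / 680 * 100
Mutation score = 71.47%

71.47%


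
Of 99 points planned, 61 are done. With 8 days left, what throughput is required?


Formula: Required rate = Remaining points / Days left
Remaining = 99 - 61 = 38 points
Required rate = 38 / 8 = 4.75 points/day

4.75 points/day


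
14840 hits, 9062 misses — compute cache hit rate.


Formula: hit rate = hits / (hits + misses) * 100
hit rate = 14840 / (14840 + 9062) * 100
hit rate = 14840 / 23902 * 100
hit rate = 62.09%

62.09%


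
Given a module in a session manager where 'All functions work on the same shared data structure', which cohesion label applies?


Reasoning: Functions share data
Type: Communicational cohesion

Communicational cohesion


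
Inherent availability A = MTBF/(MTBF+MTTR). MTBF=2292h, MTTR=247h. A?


Availability = MTBF / (MTBF + MTTR)
Availability = 2292 / (2292 + 247)
Availability = 2292 / 2539
Availability = 90.2718%

90.2718%


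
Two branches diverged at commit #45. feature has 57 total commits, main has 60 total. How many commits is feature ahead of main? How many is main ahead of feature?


Common ancestor: commit #45
feature commits after divergence: 57 - 45 = 12
main commits after divergence: 60 - 45 = 15
feature is 12 commits ahead of main
main is 15 commits ahead of feature

feature ahead: 12, main ahead: 15


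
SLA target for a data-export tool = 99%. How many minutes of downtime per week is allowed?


Formula: allowed downtime = period * (100 - SLA) / 100
Period (week) = 10080 minutes
Unavailability fraction = (100 - 99.0) / 100
Allowed downtime = 10080 * (100 - 99.0) / 100
Allowed downtime = 100.8 minutes

100.8 minutes


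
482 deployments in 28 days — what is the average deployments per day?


Formula: deployments per day = releases / days
= 482 / 28
= 17.214 deploys/day
(equivalently, 120.5 deploys/week)

17.214 deploys/day


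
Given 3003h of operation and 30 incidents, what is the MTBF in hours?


Formula: MTBF = Total operating time / Number of failures
MTBF = 3003 / 30
MTBF = 100.1 hours

100.1 hours


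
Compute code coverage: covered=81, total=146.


Coverage = covered / total * 100
Coverage = 81 / 146 * 100
Coverage = 55.48%

55.48%


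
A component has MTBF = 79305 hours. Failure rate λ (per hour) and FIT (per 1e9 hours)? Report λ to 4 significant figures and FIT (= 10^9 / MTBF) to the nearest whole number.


Formula: λ = 1 / MTBF; FIT = λ × 1e9 = 1e9 / MTBF
λ = 1 / 79305 ≈ 1.261e-05 failures/hour
FIT = 1e9 / 79305 ≈ 12610 failures per 1e9 hours (nearest whole number)

λ = 1.261e-05 /h, FIT = 12610


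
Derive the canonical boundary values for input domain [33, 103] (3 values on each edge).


Range: [33, 103]
Boundaries: just below min, min, min+1, max-1, max, just above max
Values: [32, 33, 34, 102, 103, 104]

[32, 33, 34, 102, 103, 104]


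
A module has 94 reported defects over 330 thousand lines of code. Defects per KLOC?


Defect density = defects / KLOC
Defect density = 94 / 330
Defect density = 0.285 defects/KLOC

0.285 defects/KLOC


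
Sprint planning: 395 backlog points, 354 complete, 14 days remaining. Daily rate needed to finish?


Formula: Required rate = Remaining points / Days left
Remaining = 395 - 354 = 41 points
Required rate = 41 / 14 = 2.93 points/day

2.93 points/day


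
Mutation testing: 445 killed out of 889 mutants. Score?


Mutation score = killed / total * 100
Mutation score = 445 / 889 * 100
Mutation score = 50.06%

50.06%


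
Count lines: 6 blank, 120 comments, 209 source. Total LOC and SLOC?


Total LOC = blank + comment + code
Total LOC = 6 + 120 + 209 = 335
SLOC (source only) = code = 209

Total LOC: 335, SLOC: 209


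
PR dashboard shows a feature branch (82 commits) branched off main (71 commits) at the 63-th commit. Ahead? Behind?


Common ancestor: commit #63
feature commits after divergence: 82 - 63 = 19
main commits after divergence: 71 - 63 = 8
feature is 19 commits ahead of main
main is 8 commits ahead of feature

feature ahead: 19, main ahead: 8


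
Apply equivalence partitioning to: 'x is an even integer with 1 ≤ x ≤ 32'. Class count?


Constraint: even integers in [1, 32]
Class 1: x < 1 — out-of-range invalid
Class 2: x in [1,32] but odd — wrong type invalid
Class 3: x in [1,32] and even — valid
Class 4: x > 32 — out-of-range invalid
Total equivalence classes: 4

4 equivalence classes


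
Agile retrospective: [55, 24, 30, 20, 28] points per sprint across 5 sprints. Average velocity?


Formula: Avg velocity = Total points / Number of sprints
Points: [55, 24, 30, 20, 28]
Sum = 55 + 24 + 30 + 20 + 28 = 157
Avg velocity = 157 / 5 = 31.4 points/sprint

31.4 points/sprint


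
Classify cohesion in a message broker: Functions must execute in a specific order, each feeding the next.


Reasoning: Output of one is input to next
Type: Sequential cohesion

Sequential cohesion


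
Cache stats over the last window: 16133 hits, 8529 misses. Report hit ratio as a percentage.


Formula: hit rate = hits / (hits + misses) * 100
hit rate = 16133 / (16133 + 8529) * 100
hit rate = 16133 / 24662 * 100
hit rate = 65.42%

65.42%


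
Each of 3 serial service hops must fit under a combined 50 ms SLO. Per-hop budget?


Formula: per_stage = total_budget / stages
per_stage = 50 / 3
per_stage = 16.67 ms

16.67 ms


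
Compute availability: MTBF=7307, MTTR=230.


Availability = MTBF / (MTBF + MTTR)
Availability = 7307 / (7307 + 230)
Availability = 7307 / 7537
Availability = 96.9484%

96.9484%


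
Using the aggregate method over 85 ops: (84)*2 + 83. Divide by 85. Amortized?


Formula: Amortized cost = Total cost / Operations
Total cost = (84 * 2) + (1 * 83)
Total cost = 168 + 83 = 251
Amortized = 251 / 85 = 2.9529

2.9529


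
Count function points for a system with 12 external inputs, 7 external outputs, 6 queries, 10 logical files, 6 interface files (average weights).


UFP = EI*4 + EO*5 + EQ*4 + ILF*10 + EIF*7
UFP = 12*4 + 7*5 + 6*4 + 10*10 + 6*7
UFP = 48 + 35 + 24 + 100 + 42
UFP = 249

249


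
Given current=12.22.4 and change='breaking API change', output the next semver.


Current: 12.22.4
Change category: 'breaking API change' → major bump
SemVer rule: major bump → increment MAJOR, reset MINOR and PATCH to 0
New: 13.0.0

13.0.0
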